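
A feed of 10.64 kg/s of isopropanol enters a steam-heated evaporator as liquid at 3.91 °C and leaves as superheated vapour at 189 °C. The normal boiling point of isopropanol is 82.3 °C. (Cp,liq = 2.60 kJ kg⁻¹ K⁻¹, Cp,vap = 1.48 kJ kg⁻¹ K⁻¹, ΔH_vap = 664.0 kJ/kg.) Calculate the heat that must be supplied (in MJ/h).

Q = 39300 MJ/h

liquid 3.91→82.3 °C: 203.81 kJ/kg
vaporisation at 82.3 °C: 664 kJ/kg
vapour 82.3→189 °C: 157.92 kJ/kg
Δh = 203.81 + 664 + 157.92 = 1025.7 kJ/kg
Q = ṁ·Δh = 10.64 kg/s × 1025.7 kJ/kg = 10914 kJ/s
|Q| = 10914 kW = 39290 MJ/h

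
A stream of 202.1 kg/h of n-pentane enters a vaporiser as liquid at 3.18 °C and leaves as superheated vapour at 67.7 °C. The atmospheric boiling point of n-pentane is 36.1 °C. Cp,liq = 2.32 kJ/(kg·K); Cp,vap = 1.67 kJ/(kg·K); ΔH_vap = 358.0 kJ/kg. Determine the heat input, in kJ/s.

liquid 3.18→36.1 °C: 76.374 kJ/kg
vaporisation at 36.1 °C: 358 kJ/kg
vapour 36.1→67.7 °C: 52.772 kJ/kg
Δh = 76.374 + 358 + 52.772 = 487.15 kJ/kg
Q = ṁ·Δh = 202.1 kg/h × 487.15 kJ/kg = 98452 kJ/h
|Q| = 27.348 kW

Q = 27.3 kJ/s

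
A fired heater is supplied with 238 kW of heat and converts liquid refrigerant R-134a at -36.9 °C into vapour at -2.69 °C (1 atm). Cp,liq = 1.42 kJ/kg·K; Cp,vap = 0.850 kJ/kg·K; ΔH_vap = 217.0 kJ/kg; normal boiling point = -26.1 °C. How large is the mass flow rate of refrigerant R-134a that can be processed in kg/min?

ṁ = 56.6 kg/min

Δh = 1.42×(-26.1−-36.9) + 217.0 + 0.850×(-2.69−-26.1) = 252.23 kJ/kg
Q = 238 kW = 238 kJ/s = 14280 kJ/min
ṁ = Q/Δh = 14280 / 252.23 = 56.614 kg/min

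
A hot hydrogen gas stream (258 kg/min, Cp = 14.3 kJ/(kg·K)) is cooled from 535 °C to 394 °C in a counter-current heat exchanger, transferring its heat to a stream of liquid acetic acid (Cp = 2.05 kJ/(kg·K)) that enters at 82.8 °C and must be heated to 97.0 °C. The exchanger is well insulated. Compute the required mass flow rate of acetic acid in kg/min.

Heat released by hot stream: Q = 258 × 14.3 × (535 − 394) = 520210 kJ/min
Energy balance on cold side (adiabatic exchanger): Q = ṁ_c·Cp_c·(T_c,out − T_c,in)
ṁ_c = 520210 / [2.05 × (97.0 − 82.8)] = 17870 kg/min

ṁ_c = 17900 kg/min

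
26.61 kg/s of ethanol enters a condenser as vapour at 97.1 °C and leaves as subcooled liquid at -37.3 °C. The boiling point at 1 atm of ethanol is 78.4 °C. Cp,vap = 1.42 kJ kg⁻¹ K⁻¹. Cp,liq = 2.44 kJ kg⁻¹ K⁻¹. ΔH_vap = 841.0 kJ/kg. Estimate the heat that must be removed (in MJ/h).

vapour 97.1→78.4 °C: -26.554 kJ/kg
condensation at 78.4 °C: -841 kJ/kg
liquid 78.4→-37.3 °C: -282.31 kJ/kg
Δh = -26.554 + -841 + -282.31 = -1149.9 kJ/kg
Q = ṁ·Δh = 26.61 kg/s × -1149.9 kJ/kg = -30598 kJ/s
|Q| = 30598 kW = 110150 MJ/h

Q_c = 110000 MJ/h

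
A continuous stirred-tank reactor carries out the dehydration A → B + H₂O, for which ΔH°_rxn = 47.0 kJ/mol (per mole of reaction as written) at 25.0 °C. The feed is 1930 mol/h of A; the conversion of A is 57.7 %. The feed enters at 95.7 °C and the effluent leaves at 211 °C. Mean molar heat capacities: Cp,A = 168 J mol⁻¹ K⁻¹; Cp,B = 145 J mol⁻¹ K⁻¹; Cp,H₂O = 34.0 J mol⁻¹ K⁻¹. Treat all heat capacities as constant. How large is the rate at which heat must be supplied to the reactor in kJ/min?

Q_in = 1530 kJ/min

Extent of reaction ξ = 0.577 × 1930 = 1113.6 mol/h
Reaction term: ξ·ΔH°_rxn = 1113.6 × 47.0 = 52340 kJ/h
Sensible, feed 95.7→25 °C: -22924 kJ/h
Outlet flows (mol/h): A 816.39, B 1113.6, H₂O 1113.6
Sensible, products 25→211 °C: 62587 kJ/h
Q = ΔH = 92003 kJ/h = 25.556 kW
Heat supplied = 1533.4 kJ/min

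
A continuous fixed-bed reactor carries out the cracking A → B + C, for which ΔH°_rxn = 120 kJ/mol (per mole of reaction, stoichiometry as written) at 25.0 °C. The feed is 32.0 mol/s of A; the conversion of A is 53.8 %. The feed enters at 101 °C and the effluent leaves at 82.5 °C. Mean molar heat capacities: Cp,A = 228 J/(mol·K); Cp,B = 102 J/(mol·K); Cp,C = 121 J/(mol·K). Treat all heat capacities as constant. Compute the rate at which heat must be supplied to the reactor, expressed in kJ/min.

Extent of reaction ξ = 0.538 × 32.0 = 17.216 mol/s
Reaction term: ξ·ΔH°_rxn = 17.216 × 120 = 2065.9 kJ/s
Sensible, feed 101→25 °C: -554.5 kJ/s
Outlet flows (mol/s): A 14.784, B 17.216, C 17.216
Sensible, products 25→82.5 °C: 414.57 kJ/s
Q = ΔH = 1926 kJ/s = 1926 kW
Heat supplied = 115560 kJ/min

Q_in = 116000 kJ/min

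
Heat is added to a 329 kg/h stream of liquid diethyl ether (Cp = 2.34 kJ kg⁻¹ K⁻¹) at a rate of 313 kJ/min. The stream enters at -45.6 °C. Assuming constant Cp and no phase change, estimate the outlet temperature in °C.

Q = 313 kJ/min = 18780 kJ/h
ΔT = Q/(ṁ·Cp) = 18780/(329×2.34) = 24.394 K
T_out = -45.6 + 24.394 = -21.206 °C

T_out = -21.2 °C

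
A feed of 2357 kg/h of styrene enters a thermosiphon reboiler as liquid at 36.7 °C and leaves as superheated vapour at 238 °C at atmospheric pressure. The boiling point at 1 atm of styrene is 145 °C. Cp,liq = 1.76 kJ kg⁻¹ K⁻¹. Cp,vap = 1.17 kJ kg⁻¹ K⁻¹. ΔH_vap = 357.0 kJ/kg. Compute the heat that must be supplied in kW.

Q = 430 kW

liquid 36.7→145 °C: 190.61 kJ/kg
vaporisation at 145 °C: 357 kJ/kg
vapour 145→238 °C: 108.81 kJ/kg
Δh = 190.61 + 357 + 108.81 = 656.42 kJ/kg
Q = ṁ·Δh = 2357 kg/h × 656.42 kJ/kg = 1.5472e+06 kJ/h
|Q| = 429.77 kW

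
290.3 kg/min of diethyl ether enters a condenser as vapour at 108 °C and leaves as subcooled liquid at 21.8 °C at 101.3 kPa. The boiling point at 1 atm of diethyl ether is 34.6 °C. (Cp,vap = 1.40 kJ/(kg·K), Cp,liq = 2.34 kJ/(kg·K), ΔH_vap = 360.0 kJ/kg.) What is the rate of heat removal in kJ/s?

vapour 108→34.6 °C: -102.76 kJ/kg
condensation at 34.6 °C: -360 kJ/kg
liquid 34.6→21.8 °C: -29.952 kJ/kg
Δh = -102.76 + -360 + -29.952 = -492.71 kJ/kg
Q = ṁ·Δh = 290.3 kg/min × -492.71 kJ/kg = -143030 kJ/min
|Q| = 2383.9 kW

Q_c = 2380 kJ/s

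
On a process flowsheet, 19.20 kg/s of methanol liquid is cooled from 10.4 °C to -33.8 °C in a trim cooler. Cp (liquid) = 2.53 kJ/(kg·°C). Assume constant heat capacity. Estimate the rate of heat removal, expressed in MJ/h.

Q = ṁ·Cp·ΔT = 19.20 × 2.53 × (-33.8 − 10.4) = -2147.1 kJ/s
Cooling duty = 7729.4 MJ/h

Q_c = 7730 MJ/h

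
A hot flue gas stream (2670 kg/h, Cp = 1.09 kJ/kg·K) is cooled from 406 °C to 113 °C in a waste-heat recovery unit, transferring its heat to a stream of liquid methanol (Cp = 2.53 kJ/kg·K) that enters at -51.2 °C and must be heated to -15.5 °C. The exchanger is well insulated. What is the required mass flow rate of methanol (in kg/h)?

ṁ_c = 9440 kg/h

Heat released by hot stream: Q = 2670 × 1.09 × (406 − 113) = 852720 kJ/h
Energy balance on cold side (adiabatic exchanger): Q = ṁ_c·Cp_c·(T_c,out − T_c,in)
ṁ_c = 852720 / [2.53 × (-15.5 − -51.2)] = 9441 kg/h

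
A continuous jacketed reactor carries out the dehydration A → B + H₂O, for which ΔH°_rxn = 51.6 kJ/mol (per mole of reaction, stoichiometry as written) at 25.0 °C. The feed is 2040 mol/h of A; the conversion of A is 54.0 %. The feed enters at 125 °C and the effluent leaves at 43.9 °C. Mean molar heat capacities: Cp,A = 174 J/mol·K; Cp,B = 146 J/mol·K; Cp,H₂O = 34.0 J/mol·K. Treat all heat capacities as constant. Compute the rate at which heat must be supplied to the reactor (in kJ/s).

Q_in = 7.83 kJ/s

Extent of reaction ξ = 0.540 × 2040 = 1101.6 mol/h
Reaction term: ξ·ΔH°_rxn = 1101.6 × 51.6 = 56843 kJ/h
Sensible, feed 125→25 °C: -35496 kJ/h
Outlet flows (mol/h): A 938.4, B 1101.6, H₂O 1101.6
Sensible, products 25→43.9 °C: 6833.7 kJ/h
Q = ΔH = 28180 kJ/h = 7.8278 kW
Heat supplied = 7.8278 kJ/s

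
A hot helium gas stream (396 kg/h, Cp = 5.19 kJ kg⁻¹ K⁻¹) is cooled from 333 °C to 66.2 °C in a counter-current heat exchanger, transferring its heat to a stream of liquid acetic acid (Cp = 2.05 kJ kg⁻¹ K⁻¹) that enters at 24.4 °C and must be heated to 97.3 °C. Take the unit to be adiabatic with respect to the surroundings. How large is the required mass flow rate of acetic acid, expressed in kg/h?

Heat released by hot stream: Q = 396 × 5.19 × (333 − 66.2) = 548340 kJ/h
Energy balance on cold side (adiabatic exchanger): Q = ṁ_c·Cp_c·(T_c,out − T_c,in)
ṁ_c = 548340 / [2.05 × (97.3 − 24.4)] = 3669.2 kg/h

ṁ_c = 3670 kg/h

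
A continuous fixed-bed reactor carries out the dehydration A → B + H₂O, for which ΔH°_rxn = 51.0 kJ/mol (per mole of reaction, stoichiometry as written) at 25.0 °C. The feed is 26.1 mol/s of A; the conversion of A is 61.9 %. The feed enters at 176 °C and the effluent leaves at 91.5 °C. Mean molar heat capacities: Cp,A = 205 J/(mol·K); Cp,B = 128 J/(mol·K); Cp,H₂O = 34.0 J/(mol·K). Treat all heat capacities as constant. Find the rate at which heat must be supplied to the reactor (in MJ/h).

Extent of reaction ξ = 0.619 × 26.1 = 16.156 mol/s
Reaction term: ξ·ΔH°_rxn = 16.156 × 51.0 = 823.95 kJ/s
Sensible, feed 176→25 °C: -807.93 kJ/s
Outlet flows (mol/s): A 9.9441, B 16.156, H₂O 16.156
Sensible, products 25→91.5 °C: 309.61 kJ/s
Q = ΔH = 325.64 kJ/s = 325.64 kW
Heat supplied = 1172.3 MJ/h

Q_in = 1170 MJ/h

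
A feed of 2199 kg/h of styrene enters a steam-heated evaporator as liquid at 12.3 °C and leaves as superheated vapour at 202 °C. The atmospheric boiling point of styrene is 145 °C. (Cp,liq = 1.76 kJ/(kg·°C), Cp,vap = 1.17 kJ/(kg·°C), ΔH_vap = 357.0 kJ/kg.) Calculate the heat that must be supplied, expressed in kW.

liquid 12.3→145 °C: 233.55 kJ/kg
vaporisation at 145 °C: 357 kJ/kg
vapour 145→202 °C: 66.69 kJ/kg
Δh = 233.55 + 357 + 66.69 = 657.24 kJ/kg
Q = ṁ·Δh = 2199 kg/h × 657.24 kJ/kg = 1.4453e+06 kJ/h
|Q| = 401.47 kW

Q = 401 kW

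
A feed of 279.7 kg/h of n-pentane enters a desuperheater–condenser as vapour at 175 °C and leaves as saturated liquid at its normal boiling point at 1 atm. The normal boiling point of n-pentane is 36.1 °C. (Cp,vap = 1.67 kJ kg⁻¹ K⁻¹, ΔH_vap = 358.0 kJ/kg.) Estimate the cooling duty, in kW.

vapour 175→36.1 °C: -231.96 kJ/kg
condensation at 36.1 °C: -358 kJ/kg
Δh = -231.96 + -358 = -589.96 kJ/kg
Q = ṁ·Δh = 279.7 kg/h × -589.96 kJ/kg = -165010 kJ/h
|Q| = 45.837 kW

Q_c = 45.8 kW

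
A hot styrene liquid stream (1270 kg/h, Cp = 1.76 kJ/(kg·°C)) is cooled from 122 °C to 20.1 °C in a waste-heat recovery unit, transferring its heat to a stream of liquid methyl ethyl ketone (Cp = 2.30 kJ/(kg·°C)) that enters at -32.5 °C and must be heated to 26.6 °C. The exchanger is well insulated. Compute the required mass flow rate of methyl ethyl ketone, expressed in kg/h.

Heat released by hot stream: Q = 1270 × 1.76 × (122 − 20.1) = 227770 kJ/h
Energy balance on cold side (adiabatic exchanger): Q = ṁ_c·Cp_c·(T_c,out − T_c,in)
ṁ_c = 227770 / [2.30 × (26.6 − -32.5)] = 1675.6 kg/h

ṁ_c = 1680 kg/h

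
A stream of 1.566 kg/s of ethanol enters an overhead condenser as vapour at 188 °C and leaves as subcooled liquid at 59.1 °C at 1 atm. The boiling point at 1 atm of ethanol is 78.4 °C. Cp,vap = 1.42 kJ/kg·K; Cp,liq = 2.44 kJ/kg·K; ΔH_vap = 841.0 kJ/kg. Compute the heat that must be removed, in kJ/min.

Q_c = 98100 kJ/min

vapour 188→78.4 °C: -155.63 kJ/kg
condensation at 78.4 °C: -841 kJ/kg
liquid 78.4→59.1 °C: -47.092 kJ/kg
Δh = -155.63 + -841 + -47.092 = -1043.7 kJ/kg
Q = ṁ·Δh = 1.566 kg/s × -1043.7 kJ/kg = -1634.5 kJ/s
|Q| = 1634.5 kW = 98068 kJ/min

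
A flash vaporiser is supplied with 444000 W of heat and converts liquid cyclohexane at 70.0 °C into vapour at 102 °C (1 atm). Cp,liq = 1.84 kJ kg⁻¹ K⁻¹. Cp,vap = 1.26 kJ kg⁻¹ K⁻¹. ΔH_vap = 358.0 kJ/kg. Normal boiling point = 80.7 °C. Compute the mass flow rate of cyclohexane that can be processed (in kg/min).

ṁ = 65.9 kg/min

Δh = 1.84×(80.7−70.0) + 358.0 + 1.26×(102−80.7) = 404.53 kJ/kg
Q = 444000 W = 444 kJ/s = 26640 kJ/min
ṁ = Q/Δh = 26640 / 404.53 = 65.855 kg/min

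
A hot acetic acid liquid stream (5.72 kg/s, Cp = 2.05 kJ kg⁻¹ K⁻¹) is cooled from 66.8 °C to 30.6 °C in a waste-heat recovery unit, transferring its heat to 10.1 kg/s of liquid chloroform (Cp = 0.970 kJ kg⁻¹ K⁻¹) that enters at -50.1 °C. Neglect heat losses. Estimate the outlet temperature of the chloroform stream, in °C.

Heat released by hot stream: Q = 5.72 × 2.05 × (66.8 − 30.6) = 424.48 kJ/s
Energy balance on cold side (adiabatic exchanger): Q = ṁ_c·Cp_c·(T_c,out − T_c,in)
T_c,out = -50.1 + 424.48/(10.1 × 0.970) = -6.7723 °C

T_c,out = -6.77 °C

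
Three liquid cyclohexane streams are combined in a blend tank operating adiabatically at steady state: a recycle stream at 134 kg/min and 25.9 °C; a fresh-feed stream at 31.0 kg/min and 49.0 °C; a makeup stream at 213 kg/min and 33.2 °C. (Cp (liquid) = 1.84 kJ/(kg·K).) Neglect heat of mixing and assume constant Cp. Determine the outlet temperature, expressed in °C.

T_out = 31.9 °C

Adiabatic, steady state ⇒ Σ ṁᵢCp,ᵢ(T_out − Tᵢ) = 0
T_out = Σ ṁᵢCp,ᵢTᵢ / Σ ṁᵢCp,ᵢ
      = 22193 / 695.52 = 31.908 °C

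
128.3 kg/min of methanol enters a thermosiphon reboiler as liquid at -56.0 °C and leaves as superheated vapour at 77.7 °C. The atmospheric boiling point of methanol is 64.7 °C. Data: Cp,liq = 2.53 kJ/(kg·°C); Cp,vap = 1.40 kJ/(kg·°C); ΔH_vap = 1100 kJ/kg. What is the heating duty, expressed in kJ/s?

Q = 3040 kJ/s

liquid -56.0→64.7 °C: 305.37 kJ/kg
vaporisation at 64.7 °C: 1100 kJ/kg
vapour 64.7→77.7 °C: 18.2 kJ/kg
Δh = 305.37 + 1100 + 18.2 = 1423.6 kJ/kg
Q = ṁ·Δh = 128.3 kg/min × 1423.6 kJ/kg = 182640 kJ/min
|Q| = 3044.1 kW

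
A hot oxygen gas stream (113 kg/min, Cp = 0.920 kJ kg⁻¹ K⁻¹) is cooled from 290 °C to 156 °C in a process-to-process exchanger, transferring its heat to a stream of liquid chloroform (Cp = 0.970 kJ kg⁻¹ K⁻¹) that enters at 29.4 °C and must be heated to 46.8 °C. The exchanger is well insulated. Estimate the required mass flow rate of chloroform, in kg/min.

Heat released by hot stream: Q = 113 × 0.920 × (290 − 156) = 13931 kJ/min
Energy balance on cold side (adiabatic exchanger): Q = ṁ_c·Cp_c·(T_c,out − T_c,in)
ṁ_c = 13931 / [0.970 × (46.8 − 29.4)] = 825.37 kg/min

ṁ_c = 825 kg/min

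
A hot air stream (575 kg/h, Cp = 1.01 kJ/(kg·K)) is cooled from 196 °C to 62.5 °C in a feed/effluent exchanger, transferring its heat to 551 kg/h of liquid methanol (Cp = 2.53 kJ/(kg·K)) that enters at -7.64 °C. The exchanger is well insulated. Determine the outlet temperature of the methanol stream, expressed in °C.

T_c,out = 48.0 °C

Heat released by hot stream: Q = 575 × 1.01 × (196 − 62.5) = 77530 kJ/h
Energy balance on cold side (adiabatic exchanger): Q = ṁ_c·Cp_c·(T_c,out − T_c,in)
T_c,out = -7.64 + 77530/(551 × 2.53) = 47.976 °C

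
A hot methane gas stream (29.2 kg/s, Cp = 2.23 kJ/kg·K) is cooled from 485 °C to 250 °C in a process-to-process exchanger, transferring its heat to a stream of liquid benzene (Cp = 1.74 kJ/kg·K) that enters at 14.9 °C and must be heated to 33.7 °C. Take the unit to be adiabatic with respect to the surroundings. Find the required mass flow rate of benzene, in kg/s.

ṁ_c = 468 kg/s

Heat released by hot stream: Q = 29.2 × 2.23 × (485 − 250) = 15302 kJ/s
Energy balance on cold side (adiabatic exchanger): Q = ṁ_c·Cp_c·(T_c,out − T_c,in)
ṁ_c = 15302 / [1.74 × (33.7 − 14.9)] = 467.79 kg/s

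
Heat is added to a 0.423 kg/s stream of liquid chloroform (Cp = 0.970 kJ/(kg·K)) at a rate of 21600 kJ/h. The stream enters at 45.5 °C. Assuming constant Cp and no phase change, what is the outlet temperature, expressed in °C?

T_out = 60.1 °C

Q = 21600 kJ/h = 6 kJ/s
ΔT = Q/(ṁ·Cp) = 6/(0.423×0.970) = 14.623 K
T_out = 45.5 + 14.623 = 60.123 °C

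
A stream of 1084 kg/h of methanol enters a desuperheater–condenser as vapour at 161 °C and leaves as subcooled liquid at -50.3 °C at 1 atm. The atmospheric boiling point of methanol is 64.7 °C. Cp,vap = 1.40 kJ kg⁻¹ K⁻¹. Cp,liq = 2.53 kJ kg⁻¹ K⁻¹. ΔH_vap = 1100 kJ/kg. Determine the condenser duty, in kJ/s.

vapour 161→64.7 °C: -134.82 kJ/kg
condensation at 64.7 °C: -1100 kJ/kg
liquid 64.7→-50.3 °C: -290.95 kJ/kg
Δh = -134.82 + -1100 + -290.95 = -1525.8 kJ/kg
Q = ṁ·Δh = 1084 kg/h × -1525.8 kJ/kg = -1.6539e+06 kJ/h
|Q| = 459.43 kW

Q_c = 459 kJ/s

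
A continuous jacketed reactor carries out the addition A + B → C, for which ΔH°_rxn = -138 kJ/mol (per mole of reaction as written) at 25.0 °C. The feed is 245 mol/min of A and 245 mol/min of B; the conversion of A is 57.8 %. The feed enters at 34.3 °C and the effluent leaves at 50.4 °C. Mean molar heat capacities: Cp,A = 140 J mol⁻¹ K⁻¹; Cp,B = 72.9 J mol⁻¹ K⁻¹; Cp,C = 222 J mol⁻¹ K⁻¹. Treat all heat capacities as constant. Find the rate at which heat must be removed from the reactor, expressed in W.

Q_out = 311000 W

Extent of reaction ξ = 0.578 × 245 = 141.61 mol/min
Reaction term: ξ·ΔH°_rxn = 141.61 × -138 = -19542 kJ/min
Sensible, feed 34.3→25 °C: -485.09 kJ/min
Outlet flows (mol/min): A 103.39, B 103.39, C 141.61
Sensible, products 25→50.4 °C: 1357.6 kJ/min
Q = ΔH = -18670 kJ/min = -311.16 kW
Heat removed = 311160 W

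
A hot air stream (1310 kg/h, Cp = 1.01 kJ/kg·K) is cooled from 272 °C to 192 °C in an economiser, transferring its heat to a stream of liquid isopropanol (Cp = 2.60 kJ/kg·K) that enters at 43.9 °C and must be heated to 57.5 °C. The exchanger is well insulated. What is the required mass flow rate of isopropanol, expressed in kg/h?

ṁ_c = 2990 kg/h

Heat released by hot stream: Q = 1310 × 1.01 × (272 − 192) = 105850 kJ/h
Energy balance on cold side (adiabatic exchanger): Q = ṁ_c·Cp_c·(T_c,out − T_c,in)
ṁ_c = 105850 / [2.60 × (57.5 − 43.9)] = 2993.4 kg/h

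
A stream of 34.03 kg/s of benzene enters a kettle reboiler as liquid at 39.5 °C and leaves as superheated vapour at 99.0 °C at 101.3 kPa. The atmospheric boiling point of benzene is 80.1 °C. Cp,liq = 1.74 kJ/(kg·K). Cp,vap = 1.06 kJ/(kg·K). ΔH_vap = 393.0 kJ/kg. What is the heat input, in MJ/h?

liquid 39.5→80.1 °C: 70.644 kJ/kg
vaporisation at 80.1 °C: 393 kJ/kg
vapour 80.1→99.0 °C: 20.034 kJ/kg
Δh = 70.644 + 393 + 20.034 = 483.68 kJ/kg
Q = ṁ·Δh = 34.03 kg/s × 483.68 kJ/kg = 16460 kJ/s
|Q| = 16460 kW = 59254 MJ/h

Q = 59300 MJ/h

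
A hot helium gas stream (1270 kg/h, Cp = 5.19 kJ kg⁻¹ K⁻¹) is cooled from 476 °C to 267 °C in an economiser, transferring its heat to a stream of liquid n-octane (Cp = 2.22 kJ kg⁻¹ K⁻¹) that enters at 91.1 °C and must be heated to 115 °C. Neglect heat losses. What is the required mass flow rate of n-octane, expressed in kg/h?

Heat released by hot stream: Q = 1270 × 5.19 × (476 − 267) = 1.3776e+06 kJ/h
Energy balance on cold side (adiabatic exchanger): Q = ṁ_c·Cp_c·(T_c,out − T_c,in)
ṁ_c = 1.3776e+06 / [2.22 × (115 − 91.1)] = 25964 kg/h

ṁ_c = 26000 kg/h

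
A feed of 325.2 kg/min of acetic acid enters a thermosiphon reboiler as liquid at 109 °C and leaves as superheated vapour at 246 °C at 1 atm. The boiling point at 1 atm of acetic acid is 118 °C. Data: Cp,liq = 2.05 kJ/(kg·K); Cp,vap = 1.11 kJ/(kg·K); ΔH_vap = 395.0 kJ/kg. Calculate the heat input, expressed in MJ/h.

liquid 109→118 °C: 18.45 kJ/kg
vaporisation at 118 °C: 395 kJ/kg
vapour 118→246 °C: 142.08 kJ/kg
Δh = 18.45 + 395 + 142.08 = 555.53 kJ/kg
Q = ṁ·Δh = 325.2 kg/min × 555.53 kJ/kg = 180660 kJ/min
|Q| = 3011 kW = 10840 MJ/h

Q = 10800 MJ/h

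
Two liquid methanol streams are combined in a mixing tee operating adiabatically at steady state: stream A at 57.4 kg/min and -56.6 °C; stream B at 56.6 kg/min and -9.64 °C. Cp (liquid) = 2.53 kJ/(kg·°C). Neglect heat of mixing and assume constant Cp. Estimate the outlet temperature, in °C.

T_out = -33.3 °C

No heat crosses the boundary, so H_out = H_in.
T_out = Σ ṁᵢCp,ᵢTᵢ / Σ ṁᵢCp,ᵢ
      = -9600 / 288.42 = -33.285 °C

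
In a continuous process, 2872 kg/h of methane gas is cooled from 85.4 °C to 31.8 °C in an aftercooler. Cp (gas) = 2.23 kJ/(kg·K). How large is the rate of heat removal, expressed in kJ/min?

Q = ṁ·Cp·ΔT = 2872 × 2.23 × (31.8 − 85.4) = -343280 kJ/h
Converting: 343280 / 3600 s = 95.357 kW
Cooling duty = 5721.4 kJ/min

Q_c = 5720 kJ/min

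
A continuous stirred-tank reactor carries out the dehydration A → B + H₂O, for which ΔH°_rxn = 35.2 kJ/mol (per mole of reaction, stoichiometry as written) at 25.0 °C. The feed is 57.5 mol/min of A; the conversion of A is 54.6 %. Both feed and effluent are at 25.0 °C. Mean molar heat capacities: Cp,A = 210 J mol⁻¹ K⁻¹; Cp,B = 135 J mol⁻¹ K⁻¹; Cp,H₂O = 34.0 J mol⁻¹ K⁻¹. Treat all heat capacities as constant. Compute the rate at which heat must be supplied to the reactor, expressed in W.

Extent of reaction ξ = 0.546 × 57.5 = 31.395 mol/min
Reaction term: ξ·ΔH°_rxn = 31.395 × 35.2 = 1105.1 kJ/min
Q = ΔH = 1105.1 kJ/min = 18.418 kW
Heat supplied = 18418 W

Q_in = 18400 W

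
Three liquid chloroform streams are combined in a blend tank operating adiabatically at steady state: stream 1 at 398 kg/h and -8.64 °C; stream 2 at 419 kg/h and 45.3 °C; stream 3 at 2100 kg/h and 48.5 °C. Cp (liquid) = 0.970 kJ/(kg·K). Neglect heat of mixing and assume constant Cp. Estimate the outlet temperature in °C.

No heat crosses the boundary, so H_out = H_in.
Σ ṁᵢCp,ᵢTᵢ = 398×0.970×-8.64 + 419×0.970×45.3 + 2100×0.970×48.5 = 113870
Σ ṁᵢCp,ᵢ = 398×0.970 + 419×0.970 + 2100×0.970 = 2829.5
T_out = 113870 / 2829.5 = 40.244 °C

T_out = 40.2 °C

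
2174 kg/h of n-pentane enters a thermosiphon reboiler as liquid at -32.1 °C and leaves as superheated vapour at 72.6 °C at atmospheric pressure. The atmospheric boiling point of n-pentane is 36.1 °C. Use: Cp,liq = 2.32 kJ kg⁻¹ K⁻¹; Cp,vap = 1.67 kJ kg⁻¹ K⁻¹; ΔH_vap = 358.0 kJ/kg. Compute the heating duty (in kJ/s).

Q = 349 kJ/s

liquid -32.1→36.1 °C: 158.22 kJ/kg
vaporisation at 36.1 °C: 358 kJ/kg
vapour 36.1→72.6 °C: 60.955 kJ/kg
Δh = 158.22 + 358 + 60.955 = 577.18 kJ/kg
Q = ṁ·Δh = 2174 kg/h × 577.18 kJ/kg = 1.2548e+06 kJ/h
|Q| = 348.55 kW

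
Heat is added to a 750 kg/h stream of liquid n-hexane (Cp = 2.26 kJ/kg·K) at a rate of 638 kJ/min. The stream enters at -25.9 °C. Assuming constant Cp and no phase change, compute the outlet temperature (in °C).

Q = 638 kJ/min = 38280 kJ/h
ΔT = Q/(ṁ·Cp) = 38280/(750×2.26) = 22.584 K
T_out = -25.9 + 22.584 = -3.3159 °C

T_out = -3.32 °C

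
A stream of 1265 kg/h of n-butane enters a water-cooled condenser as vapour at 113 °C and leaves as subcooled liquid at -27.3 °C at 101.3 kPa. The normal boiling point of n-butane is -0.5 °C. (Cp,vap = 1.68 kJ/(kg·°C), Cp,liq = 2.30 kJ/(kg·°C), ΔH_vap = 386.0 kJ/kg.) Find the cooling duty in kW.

vapour 113→-0.5 °C: -190.68 kJ/kg
condensation at -0.5 °C: -386 kJ/kg
liquid -0.5→-27.3 °C: -61.64 kJ/kg
Δh = -190.68 + -386 + -61.64 = -638.32 kJ/kg
Q = ṁ·Δh = 1265 kg/h × -638.32 kJ/kg = -807470 kJ/h
|Q| = 224.3 kW

Q_c = 224 kW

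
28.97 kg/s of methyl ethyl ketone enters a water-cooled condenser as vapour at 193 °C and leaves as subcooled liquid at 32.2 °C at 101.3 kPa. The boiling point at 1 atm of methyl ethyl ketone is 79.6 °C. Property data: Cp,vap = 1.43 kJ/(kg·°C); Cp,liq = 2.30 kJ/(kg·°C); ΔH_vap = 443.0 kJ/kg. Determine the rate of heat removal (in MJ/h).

Q_c = 74500 MJ/h

vapour 193→79.6 °C: -162.16 kJ/kg
condensation at 79.6 °C: -443 kJ/kg
liquid 79.6→32.2 °C: -109.02 kJ/kg
Δh = -162.16 + -443 + -109.02 = -714.18 kJ/kg
Q = ṁ·Δh = 28.97 kg/s × -714.18 kJ/kg = -20690 kJ/s
|Q| = 20690 kW = 74483 MJ/h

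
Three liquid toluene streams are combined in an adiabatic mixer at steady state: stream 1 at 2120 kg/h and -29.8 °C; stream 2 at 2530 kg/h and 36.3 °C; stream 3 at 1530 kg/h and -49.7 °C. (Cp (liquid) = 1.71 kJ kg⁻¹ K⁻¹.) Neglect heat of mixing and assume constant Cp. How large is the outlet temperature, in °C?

T_out = -7.67 °C

No heat crosses the boundary, so H_out = H_in.
Σ ṁᵢCp,ᵢTᵢ = 2120×1.71×-29.8 + 2530×1.71×36.3 + 1530×1.71×-49.7 = -81016
Σ ṁᵢCp,ᵢ = 2120×1.71 + 2530×1.71 + 1530×1.71 = 10568
T_out = -81016 / 10568 = -7.6663 °C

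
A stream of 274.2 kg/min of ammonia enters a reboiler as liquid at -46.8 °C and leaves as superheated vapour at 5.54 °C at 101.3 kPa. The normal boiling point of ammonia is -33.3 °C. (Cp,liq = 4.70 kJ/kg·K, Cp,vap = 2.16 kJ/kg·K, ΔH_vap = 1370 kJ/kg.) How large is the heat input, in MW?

liquid -46.8→-33.3 °C: 63.45 kJ/kg
vaporisation at -33.3 °C: 1370 kJ/kg
vapour -33.3→5.54 °C: 83.894 kJ/kg
Δh = 63.45 + 1370 + 83.894 = 1517.3 kJ/kg
Q = ṁ·Δh = 274.2 kg/min × 1517.3 kJ/kg = 416060 kJ/min
|Q| = 6934.3 kW = 6.9343 MW

Q = 6.93 MW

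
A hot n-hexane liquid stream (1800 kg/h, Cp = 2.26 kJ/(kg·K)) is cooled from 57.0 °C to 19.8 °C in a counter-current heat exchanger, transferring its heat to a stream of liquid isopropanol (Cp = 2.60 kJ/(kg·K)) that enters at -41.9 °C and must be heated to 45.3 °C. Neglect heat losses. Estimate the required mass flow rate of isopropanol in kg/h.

Heat released by hot stream: Q = 1800 × 2.26 × (57.0 − 19.8) = 151330 kJ/h
Energy balance on cold side (adiabatic exchanger): Q = ṁ_c·Cp_c·(T_c,out − T_c,in)
ṁ_c = 151330 / [2.60 × (45.3 − -41.9)] = 667.47 kg/h

ṁ_c = 667 kg/h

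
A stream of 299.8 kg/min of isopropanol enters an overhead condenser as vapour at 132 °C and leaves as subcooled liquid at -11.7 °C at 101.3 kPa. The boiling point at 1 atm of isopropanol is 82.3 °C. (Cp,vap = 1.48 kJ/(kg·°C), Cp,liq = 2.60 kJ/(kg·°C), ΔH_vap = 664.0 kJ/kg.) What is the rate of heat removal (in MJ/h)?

vapour 132→82.3 °C: -73.556 kJ/kg
condensation at 82.3 °C: -664 kJ/kg
liquid 82.3→-11.7 °C: -244.4 kJ/kg
Δh = -73.556 + -664 + -244.4 = -981.96 kJ/kg
Q = ṁ·Δh = 299.8 kg/min × -981.96 kJ/kg = -294390 kJ/min
|Q| = 4906.5 kW = 17663 MJ/h

Q_c = 17700 MJ/h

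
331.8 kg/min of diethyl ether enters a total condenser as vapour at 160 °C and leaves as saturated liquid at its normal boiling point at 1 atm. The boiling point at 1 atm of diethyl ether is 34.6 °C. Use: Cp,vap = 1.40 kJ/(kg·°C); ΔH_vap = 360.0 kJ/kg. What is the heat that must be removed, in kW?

Q_c = 2960 kW

vapour 160→34.6 °C: -175.56 kJ/kg
condensation at 34.6 °C: -360 kJ/kg
Δh = -175.56 + -360 = -535.56 kJ/kg
Q = ṁ·Δh = 331.8 kg/min × -535.56 kJ/kg = -177700 kJ/min
|Q| = 2961.6 kW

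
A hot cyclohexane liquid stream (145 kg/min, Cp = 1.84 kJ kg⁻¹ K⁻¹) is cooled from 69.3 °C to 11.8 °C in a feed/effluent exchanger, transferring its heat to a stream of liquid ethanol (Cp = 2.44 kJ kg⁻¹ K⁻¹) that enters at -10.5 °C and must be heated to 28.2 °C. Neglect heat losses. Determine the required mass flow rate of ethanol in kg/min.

ṁ_c = 162 kg/min

Heat released by hot stream: Q = 145 × 1.84 × (69.3 − 11.8) = 15341 kJ/min
Energy balance on cold side (adiabatic exchanger): Q = ṁ_c·Cp_c·(T_c,out − T_c,in)
ṁ_c = 15341 / [2.44 × (28.2 − -10.5)] = 162.46 kg/min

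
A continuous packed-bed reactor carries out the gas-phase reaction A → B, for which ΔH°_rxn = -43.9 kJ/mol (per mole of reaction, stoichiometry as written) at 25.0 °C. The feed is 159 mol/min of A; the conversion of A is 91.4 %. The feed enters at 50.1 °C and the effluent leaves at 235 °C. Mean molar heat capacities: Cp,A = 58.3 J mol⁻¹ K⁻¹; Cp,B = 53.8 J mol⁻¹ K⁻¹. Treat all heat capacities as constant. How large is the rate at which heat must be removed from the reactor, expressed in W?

Q_out = 80100 W

Extent of reaction ξ = 0.914 × 159 = 145.33 mol/min
Reaction term: ξ·ΔH°_rxn = 145.33 × -43.9 = -6379.8 kJ/min
Sensible, feed 50.1→25 °C: -232.67 kJ/min
Outlet flows (mol/min): A 13.674, B 145.33
Sensible, products 25→235 °C: 1809.3 kJ/min
Q = ΔH = -4803.2 kJ/min = -80.053 kW
Heat removed = 80053 W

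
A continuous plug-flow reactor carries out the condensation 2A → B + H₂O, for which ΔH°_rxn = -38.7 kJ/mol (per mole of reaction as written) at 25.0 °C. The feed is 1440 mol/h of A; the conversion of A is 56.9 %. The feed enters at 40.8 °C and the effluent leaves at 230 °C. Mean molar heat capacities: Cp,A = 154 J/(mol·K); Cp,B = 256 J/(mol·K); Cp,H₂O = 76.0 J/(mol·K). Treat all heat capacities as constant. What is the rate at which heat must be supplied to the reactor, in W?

Extent of reaction ξ = 0.569 × 1440 / 2 = 409.68 mol/h
Reaction term: ξ·ΔH°_rxn = 409.68 × -38.7 = -15855 kJ/h
Sensible, feed 40.8→25 °C: -3503.8 kJ/h
Outlet flows (mol/h): A 620.64, B 409.68, H₂O 409.68
Sensible, products 25→230 °C: 47476 kJ/h
Q = ΔH = 28118 kJ/h = 7.8106 kW
Heat supplied = 7810.6 W

Q_in = 7810 W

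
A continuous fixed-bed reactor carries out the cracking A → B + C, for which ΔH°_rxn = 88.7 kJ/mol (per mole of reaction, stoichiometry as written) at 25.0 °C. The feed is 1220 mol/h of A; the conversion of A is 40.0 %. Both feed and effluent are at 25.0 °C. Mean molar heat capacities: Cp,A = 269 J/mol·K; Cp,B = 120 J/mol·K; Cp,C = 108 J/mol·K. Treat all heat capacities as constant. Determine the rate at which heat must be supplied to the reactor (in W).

Q_in = 12000 W

Extent of reaction ξ = 0.400 × 1220 = 488 mol/h
Reaction term: ξ·ΔH°_rxn = 488 × 88.7 = 43286 kJ/h
Q = ΔH = 43286 kJ/h = 12.024 kW
Heat supplied = 12024 W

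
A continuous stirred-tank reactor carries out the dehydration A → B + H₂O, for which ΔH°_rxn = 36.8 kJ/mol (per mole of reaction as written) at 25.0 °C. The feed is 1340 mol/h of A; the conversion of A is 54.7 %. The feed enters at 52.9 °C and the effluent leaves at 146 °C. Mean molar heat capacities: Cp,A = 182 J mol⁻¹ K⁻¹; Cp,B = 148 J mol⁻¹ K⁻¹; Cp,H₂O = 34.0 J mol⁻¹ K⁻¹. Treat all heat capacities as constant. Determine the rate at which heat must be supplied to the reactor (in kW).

Q_in = 13.8 kW

Extent of reaction ξ = 0.547 × 1340 = 732.98 mol/h
Reaction term: ξ·ΔH°_rxn = 732.98 × 36.8 = 26974 kJ/h
Sensible, feed 52.9→25 °C: -6804.3 kJ/h
Outlet flows (mol/h): A 607.02, B 732.98, H₂O 732.98
Sensible, products 25→146 °C: 29509 kJ/h
Q = ΔH = 49679 kJ/h = 13.8 kW
Heat supplied = 13.8 kW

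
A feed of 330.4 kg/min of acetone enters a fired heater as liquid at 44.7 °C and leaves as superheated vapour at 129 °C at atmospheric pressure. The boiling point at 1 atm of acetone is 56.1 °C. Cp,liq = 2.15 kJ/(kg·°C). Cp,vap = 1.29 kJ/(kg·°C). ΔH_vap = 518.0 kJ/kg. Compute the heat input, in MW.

liquid 44.7→56.1 °C: 24.51 kJ/kg
vaporisation at 56.1 °C: 518 kJ/kg
vapour 56.1→129 °C: 94.041 kJ/kg
Δh = 24.51 + 518 + 94.041 = 636.55 kJ/kg
Q = ṁ·Δh = 330.4 kg/min × 636.55 kJ/kg = 210320 kJ/min
|Q| = 3505.3 kW = 3.5053 MW

Q = 3.51 MW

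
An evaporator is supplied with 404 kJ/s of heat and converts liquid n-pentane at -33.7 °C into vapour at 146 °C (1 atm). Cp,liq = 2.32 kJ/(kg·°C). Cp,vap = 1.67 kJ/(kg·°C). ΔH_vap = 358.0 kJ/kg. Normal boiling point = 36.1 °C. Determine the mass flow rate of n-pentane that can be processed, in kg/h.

ṁ = 2070 kg/h

Δh = 2.32×(36.1−-33.7) + 358.0 + 1.67×(146−36.1) = 703.47 kJ/kg
Q = 404 kJ/s = 404 kJ/s = 1.4544e+06 kJ/h
ṁ = Q/Δh = 1.4544e+06 / 703.47 = 2067.5 kg/h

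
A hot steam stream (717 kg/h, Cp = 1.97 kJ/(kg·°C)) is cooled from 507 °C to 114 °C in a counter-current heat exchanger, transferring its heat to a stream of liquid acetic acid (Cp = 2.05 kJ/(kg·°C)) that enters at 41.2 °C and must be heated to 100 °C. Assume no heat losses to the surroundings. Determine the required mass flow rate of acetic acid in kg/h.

Heat released by hot stream: Q = 717 × 1.97 × (507 − 114) = 555110 kJ/h
Energy balance on cold side (adiabatic exchanger): Q = ṁ_c·Cp_c·(T_c,out − T_c,in)
ṁ_c = 555110 / [2.05 × (100 − 41.2)] = 4605.2 kg/h

ṁ_c = 4610 kg/h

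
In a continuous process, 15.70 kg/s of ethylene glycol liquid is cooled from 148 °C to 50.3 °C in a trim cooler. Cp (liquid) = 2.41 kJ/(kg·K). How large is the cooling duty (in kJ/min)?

Q_c = 222000 kJ/min

Q = ṁ·Cp·ΔT = 15.70 × 2.41 × (50.3 − 148) = -3696.7 kJ/s
Cooling duty = 221800 kJ/min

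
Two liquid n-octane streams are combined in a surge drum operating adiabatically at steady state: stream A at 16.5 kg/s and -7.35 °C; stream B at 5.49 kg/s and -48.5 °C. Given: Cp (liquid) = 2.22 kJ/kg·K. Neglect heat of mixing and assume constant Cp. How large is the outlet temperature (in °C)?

T_out = -17.6 °C

No heat crosses the boundary, so H_out = H_in.
T_out = Σ ṁᵢCp,ᵢTᵢ / Σ ṁᵢCp,ᵢ
      = -860.34 / 48.818 = -17.623 °C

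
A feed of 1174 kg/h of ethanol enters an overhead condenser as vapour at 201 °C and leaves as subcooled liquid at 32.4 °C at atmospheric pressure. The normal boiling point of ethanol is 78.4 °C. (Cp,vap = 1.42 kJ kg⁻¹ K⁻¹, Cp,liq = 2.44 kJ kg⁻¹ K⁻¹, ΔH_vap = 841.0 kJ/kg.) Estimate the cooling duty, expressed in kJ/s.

Q_c = 368 kJ/s

vapour 201→78.4 °C: -174.09 kJ/kg
condensation at 78.4 °C: -841 kJ/kg
liquid 78.4→32.4 °C: -112.24 kJ/kg
Δh = -174.09 + -841 + -112.24 = -1127.3 kJ/kg
Q = ṁ·Δh = 1174 kg/h × -1127.3 kJ/kg = -1.3235e+06 kJ/h
|Q| = 367.64 kW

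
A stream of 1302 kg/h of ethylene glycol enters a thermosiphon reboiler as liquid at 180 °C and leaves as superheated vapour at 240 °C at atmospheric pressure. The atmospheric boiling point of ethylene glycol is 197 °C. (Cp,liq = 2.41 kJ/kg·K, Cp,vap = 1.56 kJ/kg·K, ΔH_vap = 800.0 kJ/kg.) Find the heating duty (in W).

liquid 180→197 °C: 40.97 kJ/kg
vaporisation at 197 °C: 800 kJ/kg
vapour 197→240 °C: 67.08 kJ/kg
Δh = 40.97 + 800 + 67.08 = 908.05 kJ/kg
Q = ṁ·Δh = 1302 kg/h × 908.05 kJ/kg = 1.1823e+06 kJ/h
|Q| = 328.41 kW = 328410 W

Q = 328000 W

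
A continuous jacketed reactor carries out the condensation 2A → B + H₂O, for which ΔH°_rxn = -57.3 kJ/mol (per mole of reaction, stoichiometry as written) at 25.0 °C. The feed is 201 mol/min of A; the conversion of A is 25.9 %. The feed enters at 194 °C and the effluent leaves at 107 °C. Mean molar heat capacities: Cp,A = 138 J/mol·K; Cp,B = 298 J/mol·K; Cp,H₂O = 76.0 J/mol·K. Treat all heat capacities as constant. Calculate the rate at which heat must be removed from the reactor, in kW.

Extent of reaction ξ = 0.259 × 201 / 2 = 26.03 mol/min
Reaction term: ξ·ΔH°_rxn = 26.03 × -57.3 = -1491.5 kJ/min
Sensible, feed 194→25 °C: -4687.7 kJ/min
Outlet flows (mol/min): A 148.94, B 26.03, H₂O 26.03
Sensible, products 25→107 °C: 2483.7 kJ/min
Q = ΔH = -3695.5 kJ/min = -61.592 kW
Heat removed = 61.592 kW

Q_out = 61.6 kW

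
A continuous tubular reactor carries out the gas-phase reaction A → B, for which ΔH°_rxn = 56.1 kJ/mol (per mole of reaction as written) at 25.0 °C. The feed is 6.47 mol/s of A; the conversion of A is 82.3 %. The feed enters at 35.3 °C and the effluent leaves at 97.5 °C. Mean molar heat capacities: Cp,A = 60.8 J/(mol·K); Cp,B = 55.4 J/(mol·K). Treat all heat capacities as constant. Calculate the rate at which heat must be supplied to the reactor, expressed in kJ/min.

Q_in = 19300 kJ/min

Extent of reaction ξ = 0.823 × 6.47 = 5.3248 mol/s
Reaction term: ξ·ΔH°_rxn = 5.3248 × 56.1 = 298.72 kJ/s
Sensible, feed 35.3→25 °C: -4.0518 kJ/s
Outlet flows (mol/s): A 1.1452, B 5.3248
Sensible, products 25→97.5 °C: 26.435 kJ/s
Q = ΔH = 321.11 kJ/s = 321.11 kW
Heat supplied = 19266 kJ/min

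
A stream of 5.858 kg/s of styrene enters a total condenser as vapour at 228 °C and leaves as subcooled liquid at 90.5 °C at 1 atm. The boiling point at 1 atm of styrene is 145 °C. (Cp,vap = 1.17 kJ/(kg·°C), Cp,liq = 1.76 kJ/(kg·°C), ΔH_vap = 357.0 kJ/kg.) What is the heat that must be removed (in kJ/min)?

Q_c = 193000 kJ/min

vapour 228→145 °C: -97.11 kJ/kg
condensation at 145 °C: -357 kJ/kg
liquid 145→90.5 °C: -95.92 kJ/kg
Δh = -97.11 + -357 + -95.92 = -550.03 kJ/kg
Q = ṁ·Δh = 5.858 kg/s × -550.03 kJ/kg = -3222.1 kJ/s
|Q| = 3222.1 kW = 193320 kJ/min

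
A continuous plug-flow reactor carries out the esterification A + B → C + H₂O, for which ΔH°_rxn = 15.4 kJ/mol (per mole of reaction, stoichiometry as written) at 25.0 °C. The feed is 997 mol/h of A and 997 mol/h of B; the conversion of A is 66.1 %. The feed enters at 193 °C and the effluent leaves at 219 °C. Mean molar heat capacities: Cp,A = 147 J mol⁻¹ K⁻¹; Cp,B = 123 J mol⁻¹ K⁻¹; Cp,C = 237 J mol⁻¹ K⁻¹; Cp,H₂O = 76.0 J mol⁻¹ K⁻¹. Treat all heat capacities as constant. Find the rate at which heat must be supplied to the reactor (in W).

Q_in = 6290 W

Extent of reaction ξ = 0.661 × 997 = 659.02 mol/h
Reaction term: ξ·ΔH°_rxn = 659.02 × 15.4 = 10149 kJ/h
Sensible, feed 193→25 °C: -45224 kJ/h
Outlet flows (mol/h): A 337.98, B 337.98, C 659.02, H₂O 659.02
Sensible, products 25→219 °C: 57720 kJ/h
Q = ΔH = 22645 kJ/h = 6.2904 kW
Heat supplied = 6290.4 W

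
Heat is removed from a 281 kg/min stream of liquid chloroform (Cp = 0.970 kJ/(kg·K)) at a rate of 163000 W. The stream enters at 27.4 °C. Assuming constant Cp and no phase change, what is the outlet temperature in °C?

T_out = -8.48 °C

Q = 163000 W = 9780 kJ/min
ΔT = Q/(ṁ·Cp) = 9780/(281×0.970) = 35.881 K
T_out = 27.4 − 35.881 = -8.4807 °C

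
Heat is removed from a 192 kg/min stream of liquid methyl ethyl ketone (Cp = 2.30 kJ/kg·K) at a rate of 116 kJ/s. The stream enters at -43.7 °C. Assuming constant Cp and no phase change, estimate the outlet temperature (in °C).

T_out = -59.5 °C

Q = 116 kJ/s = 6960 kJ/min
ΔT = Q/(ṁ·Cp) = 6960/(192×2.30) = 15.761 K
T_out = -43.7 − 15.761 = -59.461 °C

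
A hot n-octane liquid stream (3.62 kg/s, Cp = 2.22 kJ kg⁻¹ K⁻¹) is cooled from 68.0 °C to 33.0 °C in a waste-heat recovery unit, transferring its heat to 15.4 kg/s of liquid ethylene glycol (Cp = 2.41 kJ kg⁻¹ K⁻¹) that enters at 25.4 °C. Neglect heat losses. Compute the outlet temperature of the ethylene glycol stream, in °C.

T_c,out = 33.0 °C

Heat released by hot stream: Q = 3.62 × 2.22 × (68.0 − 33.0) = 281.27 kJ/s
Energy balance on cold side (adiabatic exchanger): Q = ṁ_c·Cp_c·(T_c,out − T_c,in)
T_c,out = 25.4 + 281.27/(15.4 × 2.41) = 32.979 °C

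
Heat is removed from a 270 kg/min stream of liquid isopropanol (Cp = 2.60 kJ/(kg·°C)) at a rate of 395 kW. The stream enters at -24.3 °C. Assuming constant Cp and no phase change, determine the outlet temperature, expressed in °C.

Q = 395 kW = 23700 kJ/min
ΔT = Q/(ṁ·Cp) = 23700/(270×2.60) = 33.761 K
T_out = -24.3 − 33.761 = -58.061 °C

T_out = -58.1 °C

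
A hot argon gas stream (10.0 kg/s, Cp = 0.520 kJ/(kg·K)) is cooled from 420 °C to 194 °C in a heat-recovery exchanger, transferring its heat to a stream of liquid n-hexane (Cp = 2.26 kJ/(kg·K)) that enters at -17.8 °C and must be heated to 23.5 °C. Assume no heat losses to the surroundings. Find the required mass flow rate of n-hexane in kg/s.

Heat released by hot stream: Q = 10.0 × 0.520 × (420 − 194) = 1175.2 kJ/s
Energy balance on cold side (adiabatic exchanger): Q = ṁ_c·Cp_c·(T_c,out − T_c,in)
ṁ_c = 1175.2 / [2.26 × (23.5 − -17.8)] = 12.591 kg/s

ṁ_c = 12.6 kg/s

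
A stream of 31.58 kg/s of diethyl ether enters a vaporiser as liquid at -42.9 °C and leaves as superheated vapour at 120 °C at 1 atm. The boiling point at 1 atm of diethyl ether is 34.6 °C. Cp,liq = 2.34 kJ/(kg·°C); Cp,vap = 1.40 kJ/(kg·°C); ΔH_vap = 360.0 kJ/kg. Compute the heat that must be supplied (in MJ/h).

liquid -42.9→34.6 °C: 181.35 kJ/kg
vaporisation at 34.6 °C: 360 kJ/kg
vapour 34.6→120 °C: 119.56 kJ/kg
Δh = 181.35 + 360 + 119.56 = 660.91 kJ/kg
Q = ṁ·Δh = 31.58 kg/s × 660.91 kJ/kg = 20872 kJ/s
|Q| = 20872 kW = 75138 MJ/h

Q = 75100 MJ/h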